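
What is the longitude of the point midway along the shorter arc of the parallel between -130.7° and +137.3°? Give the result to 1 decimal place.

-176.7°

Signed shortest Δλ from -130.7° to +137.3° is -92.0°.
Midpoint longitude = -130.7° + (-92.0°)/2 = -130.7° − 46.0° = -176.7°.
(The naïve average (-130.7 + +137.3)/2 = 3.3° is on the wrong side of the globe.)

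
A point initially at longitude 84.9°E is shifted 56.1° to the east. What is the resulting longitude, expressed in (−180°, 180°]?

141.0°E

Start at +84.9°; shift +56.1° → +141.0°.
+141.0° already lies in (−180°, 180°].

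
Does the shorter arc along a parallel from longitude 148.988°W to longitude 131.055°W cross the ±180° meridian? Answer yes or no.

Signed shortest Δλ = ((-131.055 − -148.988 + 180) mod 360) − 180 = 17.933°.
Going east by 17.933° from -148.988° reaches -131.055° without touching 180°.

No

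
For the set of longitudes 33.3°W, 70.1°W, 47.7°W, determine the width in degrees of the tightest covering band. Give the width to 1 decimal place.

Sort the longitudes: -70.1°, -47.7°, -33.3°.
Eastward gaps between consecutive values (wrapping around): 22.4°, 14.4°, 323.2°.
Largest gap = 323.2° ⇒ minimal covering band is its complement: 360° − 323.2° = 36.8°.
Band runs from -70.1° eastward to -33.3°.

36.8°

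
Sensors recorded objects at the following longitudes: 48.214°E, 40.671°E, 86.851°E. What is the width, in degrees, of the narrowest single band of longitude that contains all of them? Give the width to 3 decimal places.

46.180°

Sort the longitudes: +40.671°, +48.214°, +86.851°.
Eastward gaps between consecutive values (wrapping around): 7.543°, 38.637°, 313.820°.
Largest gap = 313.820° ⇒ minimal covering band is its complement: 360° − 313.820° = 46.180°.
Band runs from +40.671° eastward to +86.851°.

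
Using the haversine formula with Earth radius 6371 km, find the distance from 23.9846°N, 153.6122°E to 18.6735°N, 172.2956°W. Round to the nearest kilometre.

Δλ = -172.2956 − 153.6122 = -325.9078°; wrapped into (−180°, 180°]: 34.0922°.
Δφ = 18.6735 − 23.9846 = -5.3111°.
a = sin²(Δφ/2) + cos φ₁ · cos φ₂ · sin²(Δλ/2) = 0.076526.
c = 2·atan2(√a, √(1−a)) = 0.56058 rad → d = 6371·c ≈ 3571.43 km.

3571 km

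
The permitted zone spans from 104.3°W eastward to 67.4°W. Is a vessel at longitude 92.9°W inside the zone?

Yes

Band width going east from -104.3° to -67.4°: ((-67.4 − -104.3) mod 360) = 36.9°.
Offset of -92.9° east of the west edge: ((-92.9 − -104.3) mod 360) = 11.4°.
11.4° ≤ 36.9° ⇒ inside.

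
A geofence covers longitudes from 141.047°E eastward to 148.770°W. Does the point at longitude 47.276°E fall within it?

No

Band width going east from +141.047° to -148.770°: ((-148.770 − 141.047) mod 360) = 70.183°.
Offset of +47.276° east of the west edge: ((47.276 − 141.047) mod 360) = 266.229°.
266.229° > 70.183° ⇒ outside.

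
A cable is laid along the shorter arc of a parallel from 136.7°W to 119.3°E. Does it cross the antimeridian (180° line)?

Naïve |119.3 − -136.7| = 256.0° > 180°, so the shorter arc goes the other way round — across 180°.
Signed shortest Δλ = ((119.3 − -136.7 + 180) mod 360) − 180 = -104.0°.
Going west by 104.0° from -136.7° passes through 180° before reaching +119.3°.

Yes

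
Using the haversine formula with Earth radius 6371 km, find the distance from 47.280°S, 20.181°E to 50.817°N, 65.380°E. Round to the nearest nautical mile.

Δλ = 65.380 − 20.181 = 45.199°.
Δφ = 50.817 − -47.280 = 98.097°.
a = sin²(Δφ/2) + cos φ₁ · cos φ₂ · sin²(Δλ/2) = 0.633722.
c = 2·atan2(√a, √(1−a)) = 1.84154 rad → d = 6371·c ≈ 11732.43 km ≈ 6335.00 nmi.

6335 nmi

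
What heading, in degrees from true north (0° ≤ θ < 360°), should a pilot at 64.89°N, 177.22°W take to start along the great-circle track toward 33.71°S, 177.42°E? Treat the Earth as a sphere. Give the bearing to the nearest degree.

185°

Δλ = 177.42 − -177.22 = 354.64°; wrapped into (−180°, 180°]: -5.36°.
θ = atan2( sin Δλ · cos φ₂ , cos φ₁ · sin φ₂ − sin φ₁ · cos φ₂ · cos Δλ )
  = atan2(-0.07771, -0.98546) = -175.491° → normalised to [0°, 360°): 184.509°.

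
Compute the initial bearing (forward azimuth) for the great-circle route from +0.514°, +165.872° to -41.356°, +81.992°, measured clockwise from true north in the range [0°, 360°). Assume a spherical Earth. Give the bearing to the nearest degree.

228°

Δλ = 81.992 − 165.872 = -83.880°.
θ = atan2( sin Δλ · cos φ₂ , cos φ₁ · sin φ₂ − sin φ₁ · cos φ₂ · cos Δλ )
  = atan2(-0.74634, -0.66143) = -131.548° → normalised to [0°, 360°): 228.452°.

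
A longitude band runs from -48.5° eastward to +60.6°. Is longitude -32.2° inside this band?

Yes

Band width going east from -48.5° to +60.6°: ((60.6 − -48.5) mod 360) = 109.1°.
Offset of -32.2° east of the west edge: ((-32.2 − -48.5) mod 360) = 16.3°.
16.3° ≤ 109.1° ⇒ inside.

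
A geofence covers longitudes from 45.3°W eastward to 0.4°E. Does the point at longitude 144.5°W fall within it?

No

Band width going east from -45.3° to +0.4°: ((0.4 − -45.3) mod 360) = 45.7°.
Offset of -144.5° east of the west edge: ((-144.5 − -45.3) mod 360) = 260.8°.
260.8° > 45.7° ⇒ outside.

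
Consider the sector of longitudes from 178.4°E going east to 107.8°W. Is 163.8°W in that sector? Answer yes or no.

Yes

Band width going east from +178.4° to -107.8°: ((-107.8 − 178.4) mod 360) = 73.8°.
Offset of -163.8° east of the west edge: ((-163.8 − 178.4) mod 360) = 17.8°.
17.8° ≤ 73.8° ⇒ inside.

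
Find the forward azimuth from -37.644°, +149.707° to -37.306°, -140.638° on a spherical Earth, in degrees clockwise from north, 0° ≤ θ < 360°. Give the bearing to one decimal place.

112.6°

Δλ = -140.638 − 149.707 = -290.345°; wrapped into (−180°, 180°]: 69.655°.
θ = atan2( sin Δλ · cos φ₂ , cos φ₁ · sin φ₂ − sin φ₁ · cos φ₂ · cos Δλ )
  = atan2(0.74579, -0.31100) = 112.637° → normalised to [0°, 360°): 112.637°.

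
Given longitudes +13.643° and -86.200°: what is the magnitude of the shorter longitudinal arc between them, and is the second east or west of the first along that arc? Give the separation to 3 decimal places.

Raw difference: -86.200 − 13.643 = -99.843°.
Normalise into (−180°, 180°]: -99.843° stays -99.843°.
Negative ⇒ the second point lies to the west; separation 99.843°.

99.843° west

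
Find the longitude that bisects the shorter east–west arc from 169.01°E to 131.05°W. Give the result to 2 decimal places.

Signed shortest Δλ from +169.01° to -131.05° is +59.94°.
Midpoint longitude = +169.01° + (+59.94°)/2 = +169.01° + 29.97° = +198.98°.
Normalise into (−180°, 180°]: -161.02°.
(The naïve average (+169.01 + -131.05)/2 = 18.98° is on the wrong side of the globe.)

161.02°W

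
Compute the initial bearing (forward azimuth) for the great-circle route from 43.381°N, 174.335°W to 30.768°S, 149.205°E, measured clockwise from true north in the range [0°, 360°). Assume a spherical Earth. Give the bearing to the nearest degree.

Δλ = 149.205 − -174.335 = 323.540°; wrapped into (−180°, 180°]: -36.460°.
θ = atan2( sin Δλ · cos φ₂ , cos φ₁ · sin φ₂ − sin φ₁ · cos φ₂ · cos Δλ )
  = atan2(-0.51062, -0.84646) = -148.900° → normalised to [0°, 360°): 211.100°.

211°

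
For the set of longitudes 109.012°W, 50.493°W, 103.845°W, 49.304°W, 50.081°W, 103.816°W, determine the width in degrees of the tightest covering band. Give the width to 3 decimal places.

59.708°

Sort the longitudes: -109.012°, -103.845°, -103.816°, -50.493°, -50.081°, -49.304°.
Eastward gaps between consecutive values (wrapping around): 5.167°, 0.029°, 53.323°, 0.412°, 0.777°, 300.292°.
Largest gap = 300.292° ⇒ minimal covering band is its complement: 360° − 300.292° = 59.708°.
Band runs from -109.012° eastward to -49.304°.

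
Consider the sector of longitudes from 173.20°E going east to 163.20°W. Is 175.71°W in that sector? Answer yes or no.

Yes

Band width going east from +173.20° to -163.20°: ((-163.20 − 173.20) mod 360) = 23.60°.
Offset of -175.71° east of the west edge: ((-175.71 − 173.20) mod 360) = 11.09°.
11.09° ≤ 23.60° ⇒ inside.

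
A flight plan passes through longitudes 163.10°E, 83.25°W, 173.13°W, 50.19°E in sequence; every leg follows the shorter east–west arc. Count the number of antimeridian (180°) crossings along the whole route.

Leg 1: +163.10° → -83.25°, shortest Δλ = 113.65° (east) — crosses 180°.
Leg 2: -83.25° → -173.13°, shortest Δλ = -89.88° (west) — does not cross 180°.
Leg 3: -173.13° → +50.19°, shortest Δλ = -136.68° (west) — crosses 180°.
Total crossings: 2.

2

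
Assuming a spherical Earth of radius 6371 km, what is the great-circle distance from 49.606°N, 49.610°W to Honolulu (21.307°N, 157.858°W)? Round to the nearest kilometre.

9448 km

Δλ = -157.858 − -49.610 = -108.248°.
Δφ = 21.307 − 49.606 = -28.299°.
a = sin²(Δφ/2) + cos φ₁ · cos φ₂ · sin²(Δλ/2) = 0.456155.
c = 2·atan2(√a, √(1−a)) = 1.48299 rad → d = 6371·c ≈ 9448.15 km.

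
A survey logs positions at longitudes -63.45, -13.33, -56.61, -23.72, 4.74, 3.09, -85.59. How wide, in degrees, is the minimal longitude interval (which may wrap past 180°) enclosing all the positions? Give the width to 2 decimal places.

Sort the longitudes: -85.59°, -63.45°, -56.61°, -23.72°, -13.33°, +3.09°, +4.74°.
Eastward gaps between consecutive values (wrapping around): 22.14°, 6.84°, 32.89°, 10.39°, 16.42°, 1.65°, 269.67°.
Largest gap = 269.67° ⇒ minimal covering band is its complement: 360° − 269.67° = 90.33°.
Band runs from -85.59° eastward to +4.74°.

90.33°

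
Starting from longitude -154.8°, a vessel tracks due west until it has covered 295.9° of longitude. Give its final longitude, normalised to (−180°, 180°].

Start at -154.8°; shift −295.9° → -450.7°.
-450.7° lies outside (−180°, 180°]; add 360° → -90.7°.

-90.7°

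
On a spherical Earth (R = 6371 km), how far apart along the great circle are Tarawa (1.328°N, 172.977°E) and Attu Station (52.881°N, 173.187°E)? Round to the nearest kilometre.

Δλ = 173.187 − 172.977 = 0.210°.
Δφ = 52.881 − 1.328 = 51.553°.
a = sin²(Δφ/2) + cos φ₁ · cos φ₂ · sin²(Δλ/2) = 0.189107.
c = 2·atan2(√a, √(1−a)) = 0.89977 rad → d = 6371·c ≈ 5732.47 km.

5732 km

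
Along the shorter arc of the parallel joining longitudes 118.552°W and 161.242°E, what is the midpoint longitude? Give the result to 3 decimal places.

158.655°W

Signed shortest Δλ from -118.552° to +161.242° is -80.206°.
Midpoint longitude = -118.552° + (-80.206°)/2 = -118.552° − 40.103° = -158.655°.
(The naïve average (-118.552 + +161.242)/2 = 21.345° is on the wrong side of the globe.)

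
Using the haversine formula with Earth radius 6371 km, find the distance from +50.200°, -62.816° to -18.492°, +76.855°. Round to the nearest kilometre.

Δλ = 76.855 − -62.816 = 139.671°.
Δφ = -18.492 − 50.200 = -68.692°.
a = sin²(Δφ/2) + cos φ₁ · cos φ₂ · sin²(Δλ/2) = 0.853232.
c = 2·atan2(√a, √(1−a)) = 2.35529 rad → d = 6371·c ≈ 15005.53 km.

15006 km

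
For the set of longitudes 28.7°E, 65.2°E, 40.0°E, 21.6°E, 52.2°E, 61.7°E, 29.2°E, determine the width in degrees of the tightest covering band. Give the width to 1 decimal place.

43.6°

Sort the longitudes: +21.6°, +28.7°, +29.2°, +40.0°, +52.2°, +61.7°, +65.2°.
Eastward gaps between consecutive values (wrapping around): 7.1°, 0.5°, 10.8°, 12.2°, 9.5°, 3.5°, 316.4°.
Largest gap = 316.4° ⇒ minimal covering band is its complement: 360° − 316.4° = 43.6°.
Band runs from +21.6° eastward to +65.2°.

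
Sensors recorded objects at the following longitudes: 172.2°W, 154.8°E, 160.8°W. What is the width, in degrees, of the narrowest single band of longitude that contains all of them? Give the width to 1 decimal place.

Sort the longitudes: -172.2°, -160.8°, +154.8°.
Eastward gaps between consecutive values (wrapping around): 11.4°, 315.6°, 33.0°.
Largest gap = 315.6° ⇒ minimal covering band is its complement: 360° − 315.6° = 44.4°.
Band runs from +154.8° eastward to -160.8°, crossing the antimeridian.

44.4°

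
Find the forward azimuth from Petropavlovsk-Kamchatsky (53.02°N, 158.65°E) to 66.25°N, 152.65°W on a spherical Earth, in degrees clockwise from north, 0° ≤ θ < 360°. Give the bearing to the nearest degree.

42°

Δλ = -152.65 − 158.65 = -311.30°; wrapped into (−180°, 180°]: 48.70°.
θ = atan2( sin Δλ · cos φ₂ , cos φ₁ · sin φ₂ − sin φ₁ · cos φ₂ · cos Δλ )
  = atan2(0.30257, 0.33825) = 41.813° → normalised to [0°, 360°): 41.813°.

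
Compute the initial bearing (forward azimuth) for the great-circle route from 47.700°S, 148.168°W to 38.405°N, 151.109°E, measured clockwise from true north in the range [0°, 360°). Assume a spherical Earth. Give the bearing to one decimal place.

Δλ = 151.109 − -148.168 = 299.277°; wrapped into (−180°, 180°]: -60.723°.
θ = atan2( sin Δλ · cos φ₂ , cos φ₁ · sin φ₂ − sin φ₁ · cos φ₂ · cos Δλ )
  = atan2(-0.68354, 0.70153) = -44.256° → normalised to [0°, 360°): 315.744°.

315.7°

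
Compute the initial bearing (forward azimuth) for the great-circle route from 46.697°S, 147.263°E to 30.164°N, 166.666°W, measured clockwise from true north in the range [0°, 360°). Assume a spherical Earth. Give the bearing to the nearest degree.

39°

Δλ = -166.666 − 147.263 = -313.929°; wrapped into (−180°, 180°]: 46.071°.
θ = atan2( sin Δλ · cos φ₂ , cos φ₁ · sin φ₂ − sin φ₁ · cos φ₂ · cos Δλ )
  = atan2(0.62268, 0.78114) = 38.560° → normalised to [0°, 360°): 38.560°.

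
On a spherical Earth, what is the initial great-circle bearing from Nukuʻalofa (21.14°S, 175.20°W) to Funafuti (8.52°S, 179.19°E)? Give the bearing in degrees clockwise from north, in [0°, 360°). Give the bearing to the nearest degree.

Δλ = 179.19 − -175.20 = 354.39°; wrapped into (−180°, 180°]: -5.61°.
θ = atan2( sin Δλ · cos φ₂ , cos φ₁ · sin φ₂ − sin φ₁ · cos φ₂ · cos Δλ )
  = atan2(-0.09668, 0.21678) = -24.036° → normalised to [0°, 360°): 335.964°.

336°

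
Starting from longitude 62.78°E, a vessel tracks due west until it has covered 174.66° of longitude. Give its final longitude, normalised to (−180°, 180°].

Start at +62.78°; shift −174.66° → -111.88°.
-111.88° already lies in (−180°, 180°].

111.88°W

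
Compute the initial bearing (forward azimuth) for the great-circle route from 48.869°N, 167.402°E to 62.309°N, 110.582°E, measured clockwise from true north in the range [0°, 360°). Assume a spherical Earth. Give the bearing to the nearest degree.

315°

Δλ = 110.582 − 167.402 = -56.820°.
θ = atan2( sin Δλ · cos φ₂ , cos φ₁ · sin φ₂ − sin φ₁ · cos φ₂ · cos Δλ )
  = atan2(-0.38894, 0.39089) = -44.856° → normalised to [0°, 360°): 315.144°.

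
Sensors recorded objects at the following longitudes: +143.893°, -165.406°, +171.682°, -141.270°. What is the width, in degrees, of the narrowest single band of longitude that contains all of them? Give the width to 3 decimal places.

74.837°

Sort the longitudes: -165.406°, -141.270°, +143.893°, +171.682°.
Eastward gaps between consecutive values (wrapping around): 24.136°, 285.163°, 27.789°, 22.912°.
Largest gap = 285.163° ⇒ minimal covering band is its complement: 360° − 285.163° = 74.837°.
Band runs from +143.893° eastward to -141.270°, crossing the antimeridian.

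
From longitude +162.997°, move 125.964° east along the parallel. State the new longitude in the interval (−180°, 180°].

Start at +162.997°; shift +125.964° → +288.961°.
+288.961° lies outside (−180°, 180°]; subtract 360° → -71.039°.

-71.039°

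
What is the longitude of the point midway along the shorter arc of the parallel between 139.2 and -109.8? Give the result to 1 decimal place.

Signed shortest Δλ from +139.2° to -109.8° is +111.0°.
Midpoint longitude = +139.2° + (+111.0°)/2 = +139.2° + 55.5° = +194.7°.
Normalise into (−180°, 180°]: -165.3°.
(The naïve average (+139.2 + -109.8)/2 = 14.7° is on the wrong side of the globe.)

-165.3°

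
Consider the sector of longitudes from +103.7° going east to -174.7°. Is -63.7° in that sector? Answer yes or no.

No

Band width going east from +103.7° to -174.7°: ((-174.7 − 103.7) mod 360) = 81.6°.
Offset of -63.7° east of the west edge: ((-63.7 − 103.7) mod 360) = 192.6°.
192.6° > 81.6° ⇒ outside.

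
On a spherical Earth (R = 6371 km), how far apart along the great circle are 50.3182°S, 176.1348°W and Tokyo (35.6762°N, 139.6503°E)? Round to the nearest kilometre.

Δλ = 139.6503 − -176.1348 = 315.7851°; wrapped into (−180°, 180°]: -44.2149°.
Δφ = 35.6762 − -50.3182 = 85.9944°.
a = sin²(Δφ/2) + cos φ₁ · cos φ₂ · sin²(Δλ/2) = 0.538538.
c = 2·atan2(√a, √(1−a)) = 1.64795 rad → d = 6371·c ≈ 10499.08 km.

10499 km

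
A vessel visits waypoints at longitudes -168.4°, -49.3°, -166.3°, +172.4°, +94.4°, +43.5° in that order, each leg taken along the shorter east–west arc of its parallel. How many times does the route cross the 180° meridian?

1

Leg 1: -168.4° → -49.3°, shortest Δλ = 119.1° (east) — does not cross 180°.
Leg 2: -49.3° → -166.3°, shortest Δλ = -117.0° (west) — does not cross 180°.
Leg 3: -166.3° → +172.4°, shortest Δλ = -21.3° (west) — crosses 180°.
Leg 4: +172.4° → +94.4°, shortest Δλ = -78.0° (west) — does not cross 180°.
Leg 5: +94.4° → +43.5°, shortest Δλ = -50.9° (west) — does not cross 180°.
Total crossings: 1.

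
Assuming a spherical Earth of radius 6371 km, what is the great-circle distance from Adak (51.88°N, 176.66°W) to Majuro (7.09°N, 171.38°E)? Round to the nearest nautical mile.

2754 nmi

Δλ = 171.38 − -176.66 = 348.04°; wrapped into (−180°, 180°]: -11.96°.
Δφ = 7.09 − 51.88 = -44.79°.
a = sin²(Δφ/2) + cos φ₁ · cos φ₂ · sin²(Δλ/2) = 0.151802.
c = 2·atan2(√a, √(1−a)) = 0.80043 rad → d = 6371·c ≈ 5099.56 km ≈ 2753.54 nmi.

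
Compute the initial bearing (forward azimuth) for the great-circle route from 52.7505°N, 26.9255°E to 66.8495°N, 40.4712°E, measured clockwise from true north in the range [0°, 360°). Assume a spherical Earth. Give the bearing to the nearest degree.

20°

Δλ = 40.4712 − 26.9255 = 13.5457°.
θ = atan2( sin Δλ · cos φ₂ , cos φ₁ · sin φ₂ − sin φ₁ · cos φ₂ · cos Δλ )
  = atan2(0.09208, 0.25230) = 20.051° → normalised to [0°, 360°): 20.051°.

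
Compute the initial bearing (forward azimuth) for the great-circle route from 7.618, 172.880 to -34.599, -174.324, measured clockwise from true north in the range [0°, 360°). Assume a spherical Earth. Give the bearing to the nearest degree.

165°

Δλ = -174.324 − 172.880 = -347.204°; wrapped into (−180°, 180°]: 12.796°.
θ = atan2( sin Δλ · cos φ₂ , cos φ₁ · sin φ₂ − sin φ₁ · cos φ₂ · cos Δλ )
  = atan2(0.18231, -0.66923) = 164.761° → normalised to [0°, 360°): 164.761°.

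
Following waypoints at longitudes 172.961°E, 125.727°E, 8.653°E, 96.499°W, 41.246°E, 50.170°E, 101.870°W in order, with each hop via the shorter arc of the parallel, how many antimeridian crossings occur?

Leg 1: +172.961° → +125.727°, shortest Δλ = -47.234° (west) — does not cross 180°.
Leg 2: +125.727° → +8.653°, shortest Δλ = -117.074° (west) — does not cross 180°.
Leg 3: +8.653° → -96.499°, shortest Δλ = -105.152° (west) — does not cross 180°.
Leg 4: -96.499° → +41.246°, shortest Δλ = 137.745° (east) — does not cross 180°.
Leg 5: +41.246° → +50.170°, shortest Δλ = 8.924° (east) — does not cross 180°.
Leg 6: +50.170° → -101.870°, shortest Δλ = -152.04° (west) — does not cross 180°.
Total crossings: 0.

0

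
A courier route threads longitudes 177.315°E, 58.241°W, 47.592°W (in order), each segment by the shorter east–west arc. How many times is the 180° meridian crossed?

Leg 1: +177.315° → -58.241°, shortest Δλ = 124.444° (east) — crosses 180°.
Leg 2: -58.241° → -47.592°, shortest Δλ = 10.649° (east) — does not cross 180°.
Total crossings: 1.

1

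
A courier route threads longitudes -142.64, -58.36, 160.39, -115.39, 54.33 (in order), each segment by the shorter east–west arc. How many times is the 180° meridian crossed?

Leg 1: -142.64° → -58.36°, shortest Δλ = 84.28° (east) — does not cross 180°.
Leg 2: -58.36° → +160.39°, shortest Δλ = -141.25° (west) — crosses 180°.
Leg 3: +160.39° → -115.39°, shortest Δλ = 84.22° (east) — crosses 180°.
Leg 4: -115.39° → +54.33°, shortest Δλ = 169.72° (east) — does not cross 180°.
Total crossings: 2.

2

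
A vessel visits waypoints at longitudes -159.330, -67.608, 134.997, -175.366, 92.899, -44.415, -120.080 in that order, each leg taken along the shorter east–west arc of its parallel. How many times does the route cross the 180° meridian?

Leg 1: -159.330° → -67.608°, shortest Δλ = 91.722° (east) — does not cross 180°.
Leg 2: -67.608° → +134.997°, shortest Δλ = -157.395° (west) — crosses 180°.
Leg 3: +134.997° → -175.366°, shortest Δλ = 49.637° (east) — crosses 180°.
Leg 4: -175.366° → +92.899°, shortest Δλ = -91.735° (west) — crosses 180°.
Leg 5: +92.899° → -44.415°, shortest Δλ = -137.314° (west) — does not cross 180°.
Leg 6: -44.415° → -120.080°, shortest Δλ = -75.665° (west) — does not cross 180°.
Total crossings: 3.

3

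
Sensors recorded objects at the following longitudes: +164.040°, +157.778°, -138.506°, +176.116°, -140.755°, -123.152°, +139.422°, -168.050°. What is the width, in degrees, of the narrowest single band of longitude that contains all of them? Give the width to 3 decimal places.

97.426°

Sort the longitudes: -168.050°, -140.755°, -138.506°, -123.152°, +139.422°, +157.778°, +164.040°, +176.116°.
Eastward gaps between consecutive values (wrapping around): 27.295°, 2.249°, 15.354°, 262.574°, 18.356°, 6.262°, 12.076°, 15.834°.
Largest gap = 262.574° ⇒ minimal covering band is its complement: 360° − 262.574° = 97.426°.
Band runs from +139.422° eastward to -123.152°, crossing the antimeridian.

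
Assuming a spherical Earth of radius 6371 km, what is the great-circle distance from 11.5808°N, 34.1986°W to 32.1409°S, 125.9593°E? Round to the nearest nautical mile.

9157 nmi

Δλ = 125.9593 − -34.1986 = 160.1579°.
Δφ = -32.1409 − 11.5808 = -43.7217°.
a = sin²(Δφ/2) + cos φ₁ · cos φ₂ · sin²(Δλ/2) = 0.943529.
c = 2·atan2(√a, √(1−a)) = 2.66173 rad → d = 6371·c ≈ 16957.88 km ≈ 9156.52 nmi.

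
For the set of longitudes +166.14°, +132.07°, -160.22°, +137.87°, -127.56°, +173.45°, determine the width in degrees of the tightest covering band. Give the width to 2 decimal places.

Sort the longitudes: -160.22°, -127.56°, +132.07°, +137.87°, +166.14°, +173.45°.
Eastward gaps between consecutive values (wrapping around): 32.66°, 259.63°, 5.80°, 28.27°, 7.31°, 26.33°.
Largest gap = 259.63° ⇒ minimal covering band is its complement: 360° − 259.63° = 100.37°.
Band runs from +132.07° eastward to -127.56°, crossing the antimeridian.

100.37°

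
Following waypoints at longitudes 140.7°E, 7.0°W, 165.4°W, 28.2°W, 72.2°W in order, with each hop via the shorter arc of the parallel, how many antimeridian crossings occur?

0

Leg 1: +140.7° → -7.0°, shortest Δλ = -147.7° (west) — does not cross 180°.
Leg 2: -7.0° → -165.4°, shortest Δλ = -158.4° (west) — does not cross 180°.
Leg 3: -165.4° → -28.2°, shortest Δλ = 137.2° (east) — does not cross 180°.
Leg 4: -28.2° → -72.2°, shortest Δλ = -44.0° (west) — does not cross 180°.
Total crossings: 0.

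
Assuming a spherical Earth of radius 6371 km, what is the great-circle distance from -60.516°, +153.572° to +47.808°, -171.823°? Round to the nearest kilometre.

Δλ = -171.823 − 153.572 = -325.395°; wrapped into (−180°, 180°]: 34.605°.
Δφ = 47.808 − -60.516 = 108.324°.
a = sin²(Δφ/2) + cos φ₁ · cos φ₂ · sin²(Δλ/2) = 0.686435.
c = 2·atan2(√a, √(1−a)) = 1.95290 rad → d = 6371·c ≈ 12441.90 km.

12442 km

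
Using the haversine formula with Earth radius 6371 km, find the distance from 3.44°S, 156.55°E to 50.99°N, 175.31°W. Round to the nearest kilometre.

Δλ = -175.31 − 156.55 = -331.86°; wrapped into (−180°, 180°]: 28.14°.
Δφ = 50.99 − -3.44 = 54.43°.
a = sin²(Δφ/2) + cos φ₁ · cos φ₂ · sin²(Δλ/2) = 0.246286.
c = 2·atan2(√a, √(1−a)) = 1.03860 rad → d = 6371·c ≈ 6616.91 km.

6617 km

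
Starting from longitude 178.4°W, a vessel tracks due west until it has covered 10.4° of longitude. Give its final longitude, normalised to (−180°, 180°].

Start at -178.4°; shift −10.4° → -188.8°.
-188.8° lies outside (−180°, 180°]; add 360° → +171.2°.

171.2°E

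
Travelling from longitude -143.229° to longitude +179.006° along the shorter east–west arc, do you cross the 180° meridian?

Yes

Naïve |179.006 − -143.229| = 322.235° > 180°, so the shorter arc goes the other way round — across 180°.
Signed shortest Δλ = ((179.006 − -143.229 + 180) mod 360) − 180 = -37.765°.
Going west by 37.765° from -143.229° passes through 180° before reaching +179.006°.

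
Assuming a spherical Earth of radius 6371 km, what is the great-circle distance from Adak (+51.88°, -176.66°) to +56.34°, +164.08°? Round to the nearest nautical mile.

726 nmi

Δλ = 164.08 − -176.66 = 340.74°; wrapped into (−180°, 180°]: -19.26°.
Δφ = 56.34 − 51.88 = 4.46°.
a = sin²(Δφ/2) + cos φ₁ · cos φ₂ · sin²(Δλ/2) = 0.011089.
c = 2·atan2(√a, √(1−a)) = 0.21100 rad → d = 6371·c ≈ 1344.28 km ≈ 725.85 nmi.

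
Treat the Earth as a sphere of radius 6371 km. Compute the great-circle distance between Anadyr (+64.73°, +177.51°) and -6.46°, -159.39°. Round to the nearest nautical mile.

Δλ = -159.39 − 177.51 = -336.90°; wrapped into (−180°, 180°]: 23.10°.
Δφ = -6.46 − 64.73 = -71.19°.
a = sin²(Δφ/2) + cos φ₁ · cos φ₂ · sin²(Δλ/2) = 0.355789.
c = 2·atan2(√a, √(1−a)) = 1.27822 rad → d = 6371·c ≈ 8143.53 km ≈ 4397.16 nmi.

4397 nmi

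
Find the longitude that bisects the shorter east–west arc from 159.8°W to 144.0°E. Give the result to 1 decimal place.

172.1°E

Signed shortest Δλ from -159.8° to +144.0° is -56.2°.
Midpoint longitude = -159.8° + (-56.2°)/2 = -159.8° − 28.1° = -187.9°.
Normalise into (−180°, 180°]: +172.1°.
(The naïve average (-159.8 + +144.0)/2 = -7.9° is on the wrong side of the globe.)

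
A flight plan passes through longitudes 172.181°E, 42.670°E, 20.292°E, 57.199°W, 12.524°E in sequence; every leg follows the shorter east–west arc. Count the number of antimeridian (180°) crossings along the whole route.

0

Leg 1: +172.181° → +42.670°, shortest Δλ = -129.511° (west) — does not cross 180°.
Leg 2: +42.670° → +20.292°, shortest Δλ = -22.378° (west) — does not cross 180°.
Leg 3: +20.292° → -57.199°, shortest Δλ = -77.491° (west) — does not cross 180°.
Leg 4: -57.199° → +12.524°, shortest Δλ = 69.723° (east) — does not cross 180°.
Total crossings: 0.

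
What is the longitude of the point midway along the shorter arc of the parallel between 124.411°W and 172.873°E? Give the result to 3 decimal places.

155.769°W

Signed shortest Δλ from -124.411° to +172.873° is -62.716°.
Midpoint longitude = -124.411° + (-62.716°)/2 = -124.411° − 31.358° = -155.769°.
(The naïve average (-124.411 + +172.873)/2 = 24.231° is on the wrong side of the globe.)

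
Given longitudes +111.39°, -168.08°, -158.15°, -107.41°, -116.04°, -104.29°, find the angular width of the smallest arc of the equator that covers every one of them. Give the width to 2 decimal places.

144.32°

Sort the longitudes: -168.08°, -158.15°, -116.04°, -107.41°, -104.29°, +111.39°.
Eastward gaps between consecutive values (wrapping around): 9.93°, 42.11°, 8.63°, 3.12°, 215.68°, 80.53°.
Largest gap = 215.68° ⇒ minimal covering band is its complement: 360° − 215.68° = 144.32°.
Band runs from +111.39° eastward to -104.29°, crossing the antimeridian.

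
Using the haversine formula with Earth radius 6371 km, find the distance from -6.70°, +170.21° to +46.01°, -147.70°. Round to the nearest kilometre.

7190 km

Δλ = -147.70 − 170.21 = -317.91°; wrapped into (−180°, 180°]: 42.09°.
Δφ = 46.01 − -6.70 = 52.71°.
a = sin²(Δφ/2) + cos φ₁ · cos φ₂ · sin²(Δλ/2) = 0.286026.
c = 2·atan2(√a, √(1−a)) = 1.12858 rad → d = 6371·c ≈ 7190.15 km.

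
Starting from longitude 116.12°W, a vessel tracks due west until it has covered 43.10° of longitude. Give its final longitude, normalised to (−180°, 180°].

Start at -116.12°; shift −43.10° → -159.22°.
-159.22° already lies in (−180°, 180°].

159.22°W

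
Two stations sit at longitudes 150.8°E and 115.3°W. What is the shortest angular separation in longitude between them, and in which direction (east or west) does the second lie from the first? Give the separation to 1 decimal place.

93.9° east

Raw difference: -115.3 − 150.8 = -266.1°.
Normalise into (−180°, 180°]: -266.1° + 360° = 93.9°.
Positive ⇒ the second point lies to the east; separation 93.9°.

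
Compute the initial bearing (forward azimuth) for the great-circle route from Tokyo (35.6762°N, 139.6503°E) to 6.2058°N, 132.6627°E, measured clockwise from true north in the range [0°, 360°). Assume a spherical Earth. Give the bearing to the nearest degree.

Δλ = 132.6627 − 139.6503 = -6.9876°.
θ = atan2( sin Δλ · cos φ₂ , cos φ₁ · sin φ₂ − sin φ₁ · cos φ₂ · cos Δλ )
  = atan2(-0.12094, -0.48767) = -166.072° → normalised to [0°, 360°): 193.928°.

194°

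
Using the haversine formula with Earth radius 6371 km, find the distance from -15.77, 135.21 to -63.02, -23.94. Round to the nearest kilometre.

Δλ = -23.94 − 135.21 = -159.15°.
Δφ = -63.02 − -15.77 = -47.25°.
a = sin²(Δφ/2) + cos φ₁ · cos φ₂ · sin²(Δλ/2) = 0.582907.
c = 2·atan2(√a, √(1−a)) = 1.73738 rad → d = 6371·c ≈ 11068.85 km.

11069 km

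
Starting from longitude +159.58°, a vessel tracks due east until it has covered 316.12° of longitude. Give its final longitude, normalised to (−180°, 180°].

Start at +159.58°; shift +316.12° → +475.70°.
+475.70° lies outside (−180°, 180°]; subtract 360° → +115.70°.

+115.70°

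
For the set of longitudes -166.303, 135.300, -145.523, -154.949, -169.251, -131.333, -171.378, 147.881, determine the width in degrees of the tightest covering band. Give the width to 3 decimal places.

93.367°

Sort the longitudes: -171.378°, -169.251°, -166.303°, -154.949°, -145.523°, -131.333°, +135.300°, +147.881°.
Eastward gaps between consecutive values (wrapping around): 2.127°, 2.948°, 11.354°, 9.426°, 14.190°, 266.633°, 12.581°, 40.741°.
Largest gap = 266.633° ⇒ minimal covering band is its complement: 360° − 266.633° = 93.367°.
Band runs from +135.300° eastward to -131.333°, crossing the antimeridian.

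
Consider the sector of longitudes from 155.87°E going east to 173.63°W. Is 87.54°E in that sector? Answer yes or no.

No

Band width going east from +155.87° to -173.63°: ((-173.63 − 155.87) mod 360) = 30.50°.
Offset of +87.54° east of the west edge: ((87.54 − 155.87) mod 360) = 291.67°.
291.67° > 30.50° ⇒ outside.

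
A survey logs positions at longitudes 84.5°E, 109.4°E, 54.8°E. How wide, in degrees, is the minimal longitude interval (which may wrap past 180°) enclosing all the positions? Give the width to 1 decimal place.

Sort the longitudes: +54.8°, +84.5°, +109.4°.
Eastward gaps between consecutive values (wrapping around): 29.7°, 24.9°, 305.4°.
Largest gap = 305.4° ⇒ minimal covering band is its complement: 360° − 305.4° = 54.6°.
Band runs from +54.8° eastward to +109.4°.

54.6°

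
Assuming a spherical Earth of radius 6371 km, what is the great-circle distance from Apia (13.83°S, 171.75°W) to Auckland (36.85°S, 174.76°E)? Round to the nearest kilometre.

Δλ = 174.76 − -171.75 = 346.51°; wrapped into (−180°, 180°]: -13.49°.
Δφ = -36.85 − -13.83 = -23.02°.
a = sin²(Δφ/2) + cos φ₁ · cos φ₂ · sin²(Δλ/2) = 0.050534.
c = 2·atan2(√a, √(1−a)) = 0.45347 rad → d = 6371·c ≈ 2889.07 km.

2889 km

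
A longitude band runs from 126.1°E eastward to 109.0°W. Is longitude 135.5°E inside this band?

Band width going east from +126.1° to -109.0°: ((-109.0 − 126.1) mod 360) = 124.9°.
Offset of +135.5° east of the west edge: ((135.5 − 126.1) mod 360) = 9.4°.
9.4° ≤ 124.9° ⇒ inside.

Yes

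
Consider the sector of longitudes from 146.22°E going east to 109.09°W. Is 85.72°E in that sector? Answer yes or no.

Band width going east from +146.22° to -109.09°: ((-109.09 − 146.22) mod 360) = 104.69°.
Offset of +85.72° east of the west edge: ((85.72 − 146.22) mod 360) = 299.50°.
299.50° > 104.69° ⇒ outside.

No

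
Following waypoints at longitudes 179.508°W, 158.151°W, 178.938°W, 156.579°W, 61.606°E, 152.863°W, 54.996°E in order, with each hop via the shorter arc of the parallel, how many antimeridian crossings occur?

3

Leg 1: -179.508° → -158.151°, shortest Δλ = 21.357° (east) — does not cross 180°.
Leg 2: -158.151° → -178.938°, shortest Δλ = -20.787° (west) — does not cross 180°.
Leg 3: -178.938° → -156.579°, shortest Δλ = 22.359° (east) — does not cross 180°.
Leg 4: -156.579° → +61.606°, shortest Δλ = -141.815° (west) — crosses 180°.
Leg 5: +61.606° → -152.863°, shortest Δλ = 145.531° (east) — crosses 180°.
Leg 6: -152.863° → +54.996°, shortest Δλ = -152.141° (west) — crosses 180°.
Total crossings: 3.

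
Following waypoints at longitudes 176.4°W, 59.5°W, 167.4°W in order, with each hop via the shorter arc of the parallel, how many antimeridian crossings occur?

Leg 1: -176.4° → -59.5°, shortest Δλ = 116.9° (east) — does not cross 180°.
Leg 2: -59.5° → -167.4°, shortest Δλ = -107.9° (west) — does not cross 180°.
Total crossings: 0.

0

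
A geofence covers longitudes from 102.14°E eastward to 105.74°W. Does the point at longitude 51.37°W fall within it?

Band width going east from +102.14° to -105.74°: ((-105.74 − 102.14) mod 360) = 152.12°.
Offset of -51.37° east of the west edge: ((-51.37 − 102.14) mod 360) = 206.49°.
206.49° > 152.12° ⇒ outside.

No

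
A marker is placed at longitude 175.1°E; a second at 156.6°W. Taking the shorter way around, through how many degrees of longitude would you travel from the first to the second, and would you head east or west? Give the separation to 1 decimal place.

Raw difference: -156.6 − 175.1 = -331.7°.
Normalise into (−180°, 180°]: -331.7° + 360° = 28.3°.
Positive ⇒ the second point lies to the east; separation 28.3°.

28.3° east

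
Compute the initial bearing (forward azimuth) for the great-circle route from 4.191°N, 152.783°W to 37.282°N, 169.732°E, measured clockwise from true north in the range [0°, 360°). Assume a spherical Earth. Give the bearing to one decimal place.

319.0°

Δλ = 169.732 − -152.783 = 322.515°; wrapped into (−180°, 180°]: -37.485°.
θ = atan2( sin Δλ · cos φ₂ , cos φ₁ · sin φ₂ − sin φ₁ · cos φ₂ · cos Δλ )
  = atan2(-0.48420, 0.55798) = -40.951° → normalised to [0°, 360°): 319.049°.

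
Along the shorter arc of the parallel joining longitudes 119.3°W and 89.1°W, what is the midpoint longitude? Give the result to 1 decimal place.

104.2°W

Signed shortest Δλ from -119.3° to -89.1° is +30.2°.
Midpoint longitude = -119.3° + (+30.2°)/2 = -119.3° + 15.1° = -104.2°.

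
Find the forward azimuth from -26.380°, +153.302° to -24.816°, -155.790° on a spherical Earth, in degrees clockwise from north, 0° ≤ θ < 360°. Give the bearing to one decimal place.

99.8°

Δλ = -155.790 − 153.302 = -309.092°; wrapped into (−180°, 180°]: 50.908°.
θ = atan2( sin Δλ · cos φ₂ , cos φ₁ · sin φ₂ − sin φ₁ · cos φ₂ · cos Δλ )
  = atan2(0.70447, -0.12170) = 99.801° → normalised to [0°, 360°): 99.801°.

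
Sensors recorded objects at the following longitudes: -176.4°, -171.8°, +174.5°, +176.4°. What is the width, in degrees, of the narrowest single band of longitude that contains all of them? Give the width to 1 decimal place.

Sort the longitudes: -176.4°, -171.8°, +174.5°, +176.4°.
Eastward gaps between consecutive values (wrapping around): 4.6°, 346.3°, 1.9°, 7.2°.
Largest gap = 346.3° ⇒ minimal covering band is its complement: 360° − 346.3° = 13.7°.
Band runs from +174.5° eastward to -171.8°, crossing the antimeridian.

13.7°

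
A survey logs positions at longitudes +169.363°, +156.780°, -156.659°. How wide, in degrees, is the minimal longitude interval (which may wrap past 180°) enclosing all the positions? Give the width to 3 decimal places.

46.561°

Sort the longitudes: -156.659°, +156.780°, +169.363°.
Eastward gaps between consecutive values (wrapping around): 313.439°, 12.583°, 33.978°.
Largest gap = 313.439° ⇒ minimal covering band is its complement: 360° − 313.439° = 46.561°.
Band runs from +156.780° eastward to -156.659°, crossing the antimeridian.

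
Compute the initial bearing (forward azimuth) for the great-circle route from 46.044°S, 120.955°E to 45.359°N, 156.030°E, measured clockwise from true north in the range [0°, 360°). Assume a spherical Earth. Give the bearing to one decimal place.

Δλ = 156.030 − 120.955 = 35.075°.
θ = atan2( sin Δλ · cos φ₂ , cos φ₁ · sin φ₂ − sin φ₁ · cos φ₂ · cos Δλ )
  = atan2(0.40378, 0.90784) = 23.978° → normalised to [0°, 360°): 23.978°.

24.0°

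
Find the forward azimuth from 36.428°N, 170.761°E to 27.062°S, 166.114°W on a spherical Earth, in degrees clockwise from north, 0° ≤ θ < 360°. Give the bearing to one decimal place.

Δλ = -166.114 − 170.761 = -336.875°; wrapped into (−180°, 180°]: 23.125°.
θ = atan2( sin Δλ · cos φ₂ , cos φ₁ · sin φ₂ − sin φ₁ · cos φ₂ · cos Δλ )
  = atan2(0.34974, -0.85237) = 157.691° → normalised to [0°, 360°): 157.691°.

157.7°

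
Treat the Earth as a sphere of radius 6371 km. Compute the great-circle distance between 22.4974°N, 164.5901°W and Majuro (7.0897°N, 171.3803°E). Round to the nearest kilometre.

3091 km

Δλ = 171.3803 − -164.5901 = 335.9704°; wrapped into (−180°, 180°]: -24.0296°.
Δφ = 7.0897 − 22.4974 = -15.4077°.
a = sin²(Δφ/2) + cos φ₁ · cos φ₂ · sin²(Δλ/2) = 0.057699.
c = 2·atan2(√a, √(1−a)) = 0.48516 rad → d = 6371·c ≈ 3090.92 km.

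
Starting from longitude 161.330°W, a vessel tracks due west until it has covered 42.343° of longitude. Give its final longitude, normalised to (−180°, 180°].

156.327°E

Start at -161.330°; shift −42.343° → -203.673°.
-203.673° lies outside (−180°, 180°]; add 360° → +156.327°.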